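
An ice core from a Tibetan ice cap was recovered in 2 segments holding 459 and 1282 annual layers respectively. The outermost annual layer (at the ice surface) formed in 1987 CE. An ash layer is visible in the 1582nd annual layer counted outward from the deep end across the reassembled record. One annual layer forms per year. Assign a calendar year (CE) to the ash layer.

Total annual layers = 459 + 1282 = 1741.
Between annual layer 1582 and the ice surface there are 1741 − 1582 = 159 annual layers.
Counting back 159 years from 1987 CE places the ash layer in 1987 − 159 = 1828 CE.

1828 CE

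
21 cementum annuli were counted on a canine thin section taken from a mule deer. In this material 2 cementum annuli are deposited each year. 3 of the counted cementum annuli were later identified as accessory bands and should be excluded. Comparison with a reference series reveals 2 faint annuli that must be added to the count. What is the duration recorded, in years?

10 yr

After corrections the count is 21 − 3 + 2 = 20 cementum annuli.
With 2 cementum annuli per year, 20 / 2 = 10 years.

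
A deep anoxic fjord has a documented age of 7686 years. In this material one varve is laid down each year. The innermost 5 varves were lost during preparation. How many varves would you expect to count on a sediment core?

7681 varves

One varve per year gives 7686 varves over 7686 years.
7686 − 5 missed = 7681 varves expected in the prepared section.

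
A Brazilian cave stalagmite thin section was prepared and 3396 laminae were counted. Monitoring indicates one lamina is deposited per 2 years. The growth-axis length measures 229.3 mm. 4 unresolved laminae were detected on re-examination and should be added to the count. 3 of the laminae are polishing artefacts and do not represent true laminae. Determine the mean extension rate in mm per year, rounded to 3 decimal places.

0.034 mm per year

After corrections the count is 3396 − 3 + 4 = 3397 laminae.
3397 laminae at 2 years each span 3397 × 2 = 6794 years.
Extension rate ≈ 229.3 / 6794 = 0.034 mm per year.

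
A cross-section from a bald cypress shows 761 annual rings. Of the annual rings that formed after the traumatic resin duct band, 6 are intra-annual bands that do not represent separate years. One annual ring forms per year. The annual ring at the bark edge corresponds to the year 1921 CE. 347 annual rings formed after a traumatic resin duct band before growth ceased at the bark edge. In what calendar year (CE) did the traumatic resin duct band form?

1580 CE

There are 347 annual rings younger than the traumatic resin duct band.
Removing the 6 false annual rings leaves 347 − 6 = 341 true annual rings beyond the traumatic resin duct band.
Counting back 341 years from 1921 CE places the traumatic resin duct band in 1921 − 341 = 1580 CE.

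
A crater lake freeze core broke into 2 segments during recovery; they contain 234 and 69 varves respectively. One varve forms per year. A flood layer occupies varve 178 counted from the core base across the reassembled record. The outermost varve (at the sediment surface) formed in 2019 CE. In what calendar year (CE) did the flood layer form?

Total varves = 234 + 69 = 303.
The flood layer sits at varve 178 from the core base, so 303 − 178 = 125 varves formed after it.
Counting back 125 years from 2019 CE places the flood layer in 2019 − 125 = 1894 CE.

1894 CE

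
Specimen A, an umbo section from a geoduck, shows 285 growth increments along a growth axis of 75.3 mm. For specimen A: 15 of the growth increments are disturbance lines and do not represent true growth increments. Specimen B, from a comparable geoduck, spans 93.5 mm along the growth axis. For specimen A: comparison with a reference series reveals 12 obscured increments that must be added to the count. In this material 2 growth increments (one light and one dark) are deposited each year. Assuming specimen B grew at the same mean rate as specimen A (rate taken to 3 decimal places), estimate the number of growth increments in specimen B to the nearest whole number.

Specimen A: after corrections the count is 285 − 15 + 12 = 282 growth increments.
Specimen A: with 2 growth increments per year, 282 / 2 = 141 years.
A: 75.3 mm over 141 years gives 75.3 / 141 ≈ 0.534 mm per year.
For B, 93.5 / 0.534 = 175.09 years; at 2 growth increments per year that is 175.09 × 2 ≈ 350 growth increments.

350 growth increments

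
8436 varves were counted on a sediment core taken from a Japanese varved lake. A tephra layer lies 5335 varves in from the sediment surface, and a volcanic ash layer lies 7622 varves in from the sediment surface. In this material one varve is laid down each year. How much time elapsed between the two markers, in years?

2287 years

Separation: 7622 − 5335 = 2287 varves.
One varve per year makes the interval 2287 years.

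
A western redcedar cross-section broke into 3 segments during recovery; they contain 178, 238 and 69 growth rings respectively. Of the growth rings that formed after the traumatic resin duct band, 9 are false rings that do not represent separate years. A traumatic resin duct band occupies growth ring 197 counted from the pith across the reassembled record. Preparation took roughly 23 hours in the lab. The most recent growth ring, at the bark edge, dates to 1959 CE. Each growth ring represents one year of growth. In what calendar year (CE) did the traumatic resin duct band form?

1680 CE

Total growth rings = 178 + 238 + 69 = 485.
Between growth ring 197 and the bark edge there are 485 − 197 = 288 growth rings.
Excluding 9 false growth rings: 288 − 9 = 279.
1959 − 279 = 1680 CE.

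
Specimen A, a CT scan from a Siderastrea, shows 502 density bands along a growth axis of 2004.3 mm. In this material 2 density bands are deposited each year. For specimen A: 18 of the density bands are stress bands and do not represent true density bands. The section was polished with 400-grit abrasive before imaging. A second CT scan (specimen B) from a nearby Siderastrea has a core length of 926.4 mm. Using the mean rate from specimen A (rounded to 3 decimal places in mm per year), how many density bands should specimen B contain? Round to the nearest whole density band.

Specimen A: after corrections the count is 502 − 18 = 484 density bands.
Specimen A: with 2 density bands per year, 484 / 2 = 242 years.
A: Extension rate ≈ 2004.3 / 242 = 8.282 mm/year.
Specimen B: 926.4 mm / 8.282 mm per year = 111.86 years; at 2 density bands per year that is 111.86 × 2 ≈ 224 density bands.

224 density bands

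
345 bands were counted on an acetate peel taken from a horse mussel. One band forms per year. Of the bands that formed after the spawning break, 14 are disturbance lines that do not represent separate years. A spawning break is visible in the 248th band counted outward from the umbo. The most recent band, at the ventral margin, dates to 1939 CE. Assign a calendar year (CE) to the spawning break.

1856 CE

Between band 248 and the ventral margin there are 345 − 248 = 97 bands.
Removing the 14 false bands leaves 97 − 14 = 83 true bands beyond the spawning break.
The band at the ventral margin is 1939 CE, so the spawning break dates to 1939 − 83 = 1856 CE.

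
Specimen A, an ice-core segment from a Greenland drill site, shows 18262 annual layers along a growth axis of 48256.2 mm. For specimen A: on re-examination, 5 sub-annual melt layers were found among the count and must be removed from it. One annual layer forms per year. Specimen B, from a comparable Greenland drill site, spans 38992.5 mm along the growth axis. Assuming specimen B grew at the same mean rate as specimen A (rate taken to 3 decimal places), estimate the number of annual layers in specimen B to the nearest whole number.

14753 annual layers

Specimen A: true annual layer count = 18262 − 5 = 18257.
A: 48256.2 mm over 18257 years gives 48256.2 / 18257 ≈ 2.643 mm per year.
Specimen B: 38992.5 mm / 2.643 mm per year = 14753.12 years ≈ 14753 annual layers.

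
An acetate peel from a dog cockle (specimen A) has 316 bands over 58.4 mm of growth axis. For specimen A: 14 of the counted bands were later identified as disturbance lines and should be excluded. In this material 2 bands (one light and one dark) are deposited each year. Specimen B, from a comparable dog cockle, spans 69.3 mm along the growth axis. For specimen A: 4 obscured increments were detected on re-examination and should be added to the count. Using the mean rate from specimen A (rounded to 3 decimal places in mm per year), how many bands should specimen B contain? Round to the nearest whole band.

363 bands

Specimen A: correcting the raw count gives 316 − 14 + 4 = 306 true bands.
Specimen A: dividing by 2 bands per year: 306 / 2 = 153 years.
A: 58.4 mm over 153 years gives 58.4 / 153 ≈ 0.382 mm/yr.
B spans 69.3 / 0.382 = 181.41 years; at 2 bands per year that is 181.41 × 2 ≈ 363 bands.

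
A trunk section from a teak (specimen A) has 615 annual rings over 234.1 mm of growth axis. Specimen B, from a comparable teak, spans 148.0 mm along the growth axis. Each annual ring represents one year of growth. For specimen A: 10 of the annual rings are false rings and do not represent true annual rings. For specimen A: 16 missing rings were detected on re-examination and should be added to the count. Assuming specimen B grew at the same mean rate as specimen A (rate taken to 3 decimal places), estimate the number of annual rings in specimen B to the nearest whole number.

Specimen A: after corrections the count is 615 − 10 + 16 = 621 annual rings.
A: 234.1 mm over 621 years gives 234.1 / 621 ≈ 0.377 mm/year.
Specimen B: 148.0 mm / 0.377 mm per year = 392.57 years ≈ 393 annual rings.

393 annual rings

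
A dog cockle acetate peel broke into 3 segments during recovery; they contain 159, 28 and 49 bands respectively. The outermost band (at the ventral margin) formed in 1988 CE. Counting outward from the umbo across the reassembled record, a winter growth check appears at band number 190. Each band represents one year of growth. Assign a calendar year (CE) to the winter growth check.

1942 CE

Total bands = 159 + 28 + 49 = 236.
The winter growth check sits at band 190 from the umbo, so 236 − 190 = 46 bands formed after it.
The band at the ventral margin is 1988 CE, so the winter growth check dates to 1988 − 46 = 1942 CE.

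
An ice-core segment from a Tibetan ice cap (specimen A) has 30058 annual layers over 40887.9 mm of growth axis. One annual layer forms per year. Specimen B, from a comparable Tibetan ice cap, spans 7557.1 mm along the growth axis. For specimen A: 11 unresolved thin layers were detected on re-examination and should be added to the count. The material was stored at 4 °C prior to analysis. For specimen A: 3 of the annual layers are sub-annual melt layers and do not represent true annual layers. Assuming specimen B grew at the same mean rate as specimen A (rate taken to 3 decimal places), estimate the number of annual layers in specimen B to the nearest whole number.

5557 annual layers

Specimen A: correcting the raw count gives 30058 − 3 + 11 = 30066 true annual layers.
A: 40887.9 mm over 30066 years gives 40887.9 / 30066 ≈ 1.360 mm per year.
For B, 7557.1 / 1.360 = 5556.69 years ≈ 5557 annual layers.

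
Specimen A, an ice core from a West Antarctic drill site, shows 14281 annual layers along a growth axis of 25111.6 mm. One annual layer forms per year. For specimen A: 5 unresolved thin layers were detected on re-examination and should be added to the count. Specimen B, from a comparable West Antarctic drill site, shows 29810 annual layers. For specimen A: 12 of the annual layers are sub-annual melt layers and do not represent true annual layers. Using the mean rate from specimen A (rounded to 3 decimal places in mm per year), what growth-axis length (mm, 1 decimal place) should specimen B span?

Specimen A: true annual layer count = 14281 − 12 + 5 = 14274.
A: Extension rate ≈ 25111.6 / 14274 = 1.759 mm/year.
B's length ≈ 1.759 × 29810 = 52435.8 mm.

52435.8 mm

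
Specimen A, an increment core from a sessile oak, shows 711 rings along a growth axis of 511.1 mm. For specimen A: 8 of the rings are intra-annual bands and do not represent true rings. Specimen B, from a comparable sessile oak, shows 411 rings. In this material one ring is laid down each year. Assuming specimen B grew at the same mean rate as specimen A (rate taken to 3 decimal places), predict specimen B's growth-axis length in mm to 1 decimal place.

298.8 mm

Specimen A: correcting the raw count gives 711 − 8 = 703 true rings.
A: Extension rate ≈ 511.1 / 703 = 0.727 mm per year.
Length of B = 0.727 × 411 = 298.8 mm.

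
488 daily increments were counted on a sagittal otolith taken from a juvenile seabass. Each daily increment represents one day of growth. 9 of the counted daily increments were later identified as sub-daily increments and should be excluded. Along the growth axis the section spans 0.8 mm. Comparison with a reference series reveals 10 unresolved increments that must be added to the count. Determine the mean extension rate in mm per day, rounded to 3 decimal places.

0.002 mm per day

After corrections the count is 488 − 9 + 10 = 489 daily increments.
Extension rate ≈ 0.8 / 489 = 0.002 mm per day.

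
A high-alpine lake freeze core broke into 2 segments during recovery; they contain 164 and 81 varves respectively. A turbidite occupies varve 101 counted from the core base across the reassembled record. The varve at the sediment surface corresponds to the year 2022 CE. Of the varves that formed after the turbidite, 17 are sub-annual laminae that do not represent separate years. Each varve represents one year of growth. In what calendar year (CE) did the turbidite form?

1895 CE

Total varves = 164 + 81 = 245.
The turbidite sits at varve 101 from the core base, so 245 − 101 = 144 varves formed after it.
Removing the 17 false varves leaves 144 − 17 = 127 true varves beyond the turbidite.
Counting back 127 years from 2022 CE places the turbidite in 2022 − 127 = 1895 CE.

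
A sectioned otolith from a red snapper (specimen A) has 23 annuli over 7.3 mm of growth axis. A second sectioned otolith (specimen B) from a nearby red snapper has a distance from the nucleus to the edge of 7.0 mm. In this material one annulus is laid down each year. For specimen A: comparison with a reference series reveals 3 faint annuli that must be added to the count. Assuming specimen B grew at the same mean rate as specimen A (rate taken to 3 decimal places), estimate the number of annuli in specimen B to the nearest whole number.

Specimen A: after corrections the count is 23 + 3 = 26 annuli.
A: Extension rate ≈ 7.3 / 26 = 0.281 mm/yr.
B spans 7.0 / 0.281 = 24.91 years ≈ 25 annuli.

25 annuli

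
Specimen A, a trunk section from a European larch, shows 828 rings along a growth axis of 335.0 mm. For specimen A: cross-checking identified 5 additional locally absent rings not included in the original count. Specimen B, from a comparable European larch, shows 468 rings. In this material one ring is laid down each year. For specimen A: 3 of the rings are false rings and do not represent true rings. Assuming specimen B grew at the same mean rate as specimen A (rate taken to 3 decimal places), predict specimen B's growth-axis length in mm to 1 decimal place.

Specimen A: correcting the raw count gives 828 − 3 + 5 = 830 true rings.
A: Extension rate ≈ 335.0 / 830 = 0.404 mm/yr.
For B, 0.404 mm/year × 468 years = 189.1 mm.

189.1 mm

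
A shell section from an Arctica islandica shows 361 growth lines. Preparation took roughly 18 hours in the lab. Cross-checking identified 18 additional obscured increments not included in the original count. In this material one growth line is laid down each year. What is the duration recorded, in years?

After corrections the count is 361 + 18 = 379 growth lines.
With a one-to-one growth line periodicity this is 379 years.

379 years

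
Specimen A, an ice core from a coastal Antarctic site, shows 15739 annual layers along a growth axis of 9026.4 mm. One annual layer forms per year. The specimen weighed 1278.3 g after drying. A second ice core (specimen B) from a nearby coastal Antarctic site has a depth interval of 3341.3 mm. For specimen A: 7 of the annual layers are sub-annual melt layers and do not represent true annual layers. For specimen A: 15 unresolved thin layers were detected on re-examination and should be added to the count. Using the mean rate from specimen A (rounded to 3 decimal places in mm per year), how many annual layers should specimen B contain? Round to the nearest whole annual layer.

5831 annual layers

Specimen A: true annual layer count = 15739 − 7 + 15 = 15747.
A: Mean rate = 9026.4 mm / 15747 years ≈ 0.573 mm/yr.
Specimen B: 3341.3 mm / 0.573 mm per year = 5831.24 years ≈ 5831 annual layers.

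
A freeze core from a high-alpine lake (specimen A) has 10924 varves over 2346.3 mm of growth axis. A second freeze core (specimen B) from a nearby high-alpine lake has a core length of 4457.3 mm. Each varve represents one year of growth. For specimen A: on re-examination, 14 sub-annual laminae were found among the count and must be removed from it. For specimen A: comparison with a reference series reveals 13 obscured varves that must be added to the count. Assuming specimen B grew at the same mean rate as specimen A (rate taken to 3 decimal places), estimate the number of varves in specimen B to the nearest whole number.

20732 varves

Specimen A: correcting the raw count gives 10924 − 14 + 13 = 10923 true varves.
A: Extension rate ≈ 2346.3 / 10923 = 0.215 mm/year.
For B, 4457.3 / 0.215 = 20731.63 years ≈ 20732 varves.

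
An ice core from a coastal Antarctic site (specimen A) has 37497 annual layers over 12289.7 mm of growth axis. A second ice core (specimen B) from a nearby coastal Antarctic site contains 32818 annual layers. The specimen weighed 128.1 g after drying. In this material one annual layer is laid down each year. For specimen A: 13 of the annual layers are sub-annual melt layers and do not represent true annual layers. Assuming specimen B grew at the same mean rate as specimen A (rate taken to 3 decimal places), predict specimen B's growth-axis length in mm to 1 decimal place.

10764.3 mm

Specimen A: correcting the raw count gives 37497 − 13 = 37484 true annual layers.
A: 12289.7 mm over 37484 years gives 12289.7 / 37484 ≈ 0.328 mm per year.
B's length ≈ 0.328 × 32818 = 10764.3 mm.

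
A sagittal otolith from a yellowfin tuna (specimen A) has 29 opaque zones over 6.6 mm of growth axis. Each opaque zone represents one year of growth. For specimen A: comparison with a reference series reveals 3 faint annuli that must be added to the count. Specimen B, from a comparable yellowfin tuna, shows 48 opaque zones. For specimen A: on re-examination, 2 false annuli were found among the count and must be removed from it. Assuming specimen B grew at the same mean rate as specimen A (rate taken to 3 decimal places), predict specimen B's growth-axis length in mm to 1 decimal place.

10.6 mm

Specimen A: adjusted count: 29 − 2 + 3 = 30 opaque zones.
A: Extension rate ≈ 6.6 / 30 = 0.220 mm/year.
B's length ≈ 0.220 × 48 = 10.6 mm.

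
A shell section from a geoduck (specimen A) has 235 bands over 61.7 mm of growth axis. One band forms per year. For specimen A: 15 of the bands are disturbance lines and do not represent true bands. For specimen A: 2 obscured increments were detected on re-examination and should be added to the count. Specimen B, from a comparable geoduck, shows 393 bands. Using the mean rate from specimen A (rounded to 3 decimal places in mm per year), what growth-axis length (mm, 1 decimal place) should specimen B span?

Specimen A: true band count = 235 − 15 + 2 = 222.
A: Mean rate = 61.7 mm / 222 years ≈ 0.278 mm/yr.
For B, 0.278 mm/year × 393 years = 109.3 mm.

109.3 mm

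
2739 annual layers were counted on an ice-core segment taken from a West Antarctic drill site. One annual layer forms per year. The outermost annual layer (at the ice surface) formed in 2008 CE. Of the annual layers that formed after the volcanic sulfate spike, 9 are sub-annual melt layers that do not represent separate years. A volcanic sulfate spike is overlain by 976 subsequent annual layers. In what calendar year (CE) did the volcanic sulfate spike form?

976 annual layers post-date the volcanic sulfate spike.
Excluding 9 false annual layers: 976 − 9 = 967.
The annual layer at the ice surface is 2008 CE, so the volcanic sulfate spike dates to 2008 − 967 = 1041 CE.

1041 CE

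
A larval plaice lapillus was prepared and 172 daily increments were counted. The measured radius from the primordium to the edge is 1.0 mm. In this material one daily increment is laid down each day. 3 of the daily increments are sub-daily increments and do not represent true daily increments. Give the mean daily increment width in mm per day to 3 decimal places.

0.006 mm per day

True daily increment count = 172 − 3 = 169.
Mean rate = 1.0 mm / 169 days ≈ 0.006 mm per day.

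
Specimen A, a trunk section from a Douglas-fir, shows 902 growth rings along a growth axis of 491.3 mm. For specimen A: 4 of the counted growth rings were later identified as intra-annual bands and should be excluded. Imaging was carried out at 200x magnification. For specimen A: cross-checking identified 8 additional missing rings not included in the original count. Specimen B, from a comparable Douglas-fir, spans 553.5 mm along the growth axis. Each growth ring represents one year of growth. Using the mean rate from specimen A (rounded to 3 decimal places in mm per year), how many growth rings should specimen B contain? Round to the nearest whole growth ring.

1021 growth rings

Specimen A: adjusted count: 902 − 4 + 8 = 906 growth rings.
A: Mean rate = 491.3 mm / 906 years ≈ 0.542 mm/yr.
For B, 553.5 / 0.542 = 1021.22 years ≈ 1021 growth rings.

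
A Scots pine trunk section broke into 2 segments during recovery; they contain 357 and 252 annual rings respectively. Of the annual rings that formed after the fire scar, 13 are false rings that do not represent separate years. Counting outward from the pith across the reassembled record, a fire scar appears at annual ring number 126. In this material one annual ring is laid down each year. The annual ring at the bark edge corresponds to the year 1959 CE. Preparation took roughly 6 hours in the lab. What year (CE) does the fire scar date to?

1489 CE

Total annual rings = 357 + 252 = 609.
609 − 126 = 483 annual rings lie beyond the fire scar toward the bark edge.
Excluding 13 false annual rings: 483 − 13 = 470.
The annual ring at the bark edge is 1959 CE, so the fire scar dates to 1959 − 470 = 1489 CE.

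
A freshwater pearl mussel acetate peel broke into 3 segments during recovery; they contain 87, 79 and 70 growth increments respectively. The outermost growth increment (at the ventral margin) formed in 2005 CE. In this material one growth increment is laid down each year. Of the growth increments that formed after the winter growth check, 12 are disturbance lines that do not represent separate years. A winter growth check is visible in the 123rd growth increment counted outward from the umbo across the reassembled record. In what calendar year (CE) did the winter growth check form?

Total growth increments = 87 + 79 + 70 = 236.
Between growth increment 123 and the ventral margin there are 236 − 123 = 113 growth increments.
113 − 12 false = 101 true growth increments after the winter growth check.
Counting back 101 years from 2005 CE places the winter growth check in 2005 − 101 = 1904 CE.

1904 CE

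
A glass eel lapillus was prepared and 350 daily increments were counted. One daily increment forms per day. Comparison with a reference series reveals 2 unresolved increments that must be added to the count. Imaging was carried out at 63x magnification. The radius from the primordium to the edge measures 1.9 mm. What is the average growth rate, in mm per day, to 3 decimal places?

True daily increment count = 350 + 2 = 352.
Mean rate = 1.9 mm / 352 days ≈ 0.005 mm per day.

0.005 mm per day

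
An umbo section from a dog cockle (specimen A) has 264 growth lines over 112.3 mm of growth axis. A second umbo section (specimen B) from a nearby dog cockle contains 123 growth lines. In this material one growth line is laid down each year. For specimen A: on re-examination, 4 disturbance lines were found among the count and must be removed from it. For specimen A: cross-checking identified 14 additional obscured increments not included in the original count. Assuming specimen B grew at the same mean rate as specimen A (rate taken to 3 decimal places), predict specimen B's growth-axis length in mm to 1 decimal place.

50.4 mm

Specimen A: adjusted count: 264 − 4 + 14 = 274 growth lines.
A: Mean rate = 112.3 mm / 274 years ≈ 0.410 mm/year.
Length of B = 0.410 × 123 = 50.4 mm.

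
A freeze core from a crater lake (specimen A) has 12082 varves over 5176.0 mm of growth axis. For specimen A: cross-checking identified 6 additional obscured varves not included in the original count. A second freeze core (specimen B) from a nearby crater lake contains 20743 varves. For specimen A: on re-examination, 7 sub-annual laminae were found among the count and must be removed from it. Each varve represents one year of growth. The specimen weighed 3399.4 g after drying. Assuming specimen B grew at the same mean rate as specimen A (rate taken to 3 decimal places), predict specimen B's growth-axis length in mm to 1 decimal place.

Specimen A: true varve count = 12082 − 7 + 6 = 12081.
A: Extension rate ≈ 5176.0 / 12081 = 0.428 mm/year.
B's length ≈ 0.428 × 20743 = 8878.0 mm.

8878.0 mm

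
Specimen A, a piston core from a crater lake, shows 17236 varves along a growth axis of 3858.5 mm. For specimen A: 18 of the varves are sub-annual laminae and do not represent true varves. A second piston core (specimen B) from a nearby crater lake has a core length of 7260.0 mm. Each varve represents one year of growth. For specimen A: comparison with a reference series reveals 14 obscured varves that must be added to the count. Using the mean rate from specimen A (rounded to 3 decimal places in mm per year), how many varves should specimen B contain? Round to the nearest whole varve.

Specimen A: adjusted count: 17236 − 18 + 14 = 17232 varves.
A: Mean rate = 3858.5 mm / 17232 years ≈ 0.224 mm per year.
For B, 7260.0 / 0.224 = 32410.71 years ≈ 32411 varves.

32411 varves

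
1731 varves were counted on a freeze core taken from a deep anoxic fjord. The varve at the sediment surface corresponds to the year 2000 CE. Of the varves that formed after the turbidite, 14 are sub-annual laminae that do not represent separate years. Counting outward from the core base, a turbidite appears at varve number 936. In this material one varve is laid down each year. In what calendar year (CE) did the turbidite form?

1219 CE

Between varve 936 and the sediment surface there are 1731 − 936 = 795 varves.
Excluding 14 false varves: 795 − 14 = 781.
The varve at the sediment surface is 2000 CE, so the turbidite dates to 2000 − 781 = 1219 CE.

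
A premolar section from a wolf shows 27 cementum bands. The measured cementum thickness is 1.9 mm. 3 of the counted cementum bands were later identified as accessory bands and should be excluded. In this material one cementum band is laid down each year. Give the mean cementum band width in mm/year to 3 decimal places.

Adjusted count: 27 − 3 = 24 cementum bands.
1.9 mm over 24 years gives 1.9 / 24 ≈ 0.079 mm/year.

0.079 mm/year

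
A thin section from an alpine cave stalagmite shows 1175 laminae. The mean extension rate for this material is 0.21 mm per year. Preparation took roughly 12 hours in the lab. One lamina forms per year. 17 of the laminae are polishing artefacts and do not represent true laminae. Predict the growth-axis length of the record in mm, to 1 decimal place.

243.2 mm

Adjusted count: 1175 − 17 = 1158 laminae.
Length ≈ 0.21 × 1158 = 243.2 mm.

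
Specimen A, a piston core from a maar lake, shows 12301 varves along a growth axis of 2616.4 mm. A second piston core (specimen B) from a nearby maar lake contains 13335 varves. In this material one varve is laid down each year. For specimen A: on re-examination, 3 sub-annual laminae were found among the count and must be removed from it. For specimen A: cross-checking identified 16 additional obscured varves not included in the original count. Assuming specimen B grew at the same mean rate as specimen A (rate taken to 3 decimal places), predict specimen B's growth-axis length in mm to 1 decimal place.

2827.0 mm

Specimen A: true varve count = 12301 − 3 + 16 = 12314.
A: Extension rate ≈ 2616.4 / 12314 = 0.212 mm per year.
B's length ≈ 0.212 × 13335 = 2827.0 mm.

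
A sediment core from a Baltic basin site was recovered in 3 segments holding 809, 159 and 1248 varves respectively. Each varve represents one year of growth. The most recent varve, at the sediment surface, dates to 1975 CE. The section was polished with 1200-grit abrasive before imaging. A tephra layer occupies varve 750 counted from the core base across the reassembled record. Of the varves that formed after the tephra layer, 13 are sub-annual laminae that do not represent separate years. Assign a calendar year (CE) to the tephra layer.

522 CE

Total varves = 809 + 159 + 1248 = 2216.
Between varve 750 and the sediment surface there are 2216 − 750 = 1466 varves.
Excluding 13 false varves: 1466 − 13 = 1453.
The varve at the sediment surface is 1975 CE, so the tephra layer dates to 1975 − 1453 = 522 CE.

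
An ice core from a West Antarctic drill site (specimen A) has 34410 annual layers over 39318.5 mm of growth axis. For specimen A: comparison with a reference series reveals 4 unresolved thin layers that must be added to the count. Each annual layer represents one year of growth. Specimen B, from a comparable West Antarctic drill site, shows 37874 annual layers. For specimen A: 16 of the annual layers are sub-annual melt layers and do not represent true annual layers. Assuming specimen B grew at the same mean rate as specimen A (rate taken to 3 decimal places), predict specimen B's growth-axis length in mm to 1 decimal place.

43290.0 mm

Specimen A: true annual layer count = 34410 − 16 + 4 = 34398.
A: Mean rate = 39318.5 mm / 34398 years ≈ 1.143 mm per year.
Length of B = 1.143 × 37874 = 43290.0 mm.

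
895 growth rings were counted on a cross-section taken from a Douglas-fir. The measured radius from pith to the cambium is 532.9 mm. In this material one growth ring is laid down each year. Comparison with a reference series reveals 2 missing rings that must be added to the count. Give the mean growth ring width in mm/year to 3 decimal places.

Correcting the raw count gives 895 + 2 = 897 true growth rings.
Mean rate = 532.9 mm / 897 years ≈ 0.594 mm/year.

0.594 mm/year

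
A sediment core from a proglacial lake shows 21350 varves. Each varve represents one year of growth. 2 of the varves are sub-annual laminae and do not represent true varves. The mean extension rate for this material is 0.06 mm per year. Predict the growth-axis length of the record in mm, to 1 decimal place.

After corrections the count is 21350 − 2 = 21348 varves.
Predicted length = 0.06 mm/year × 21348 years = 1280.9 mm.

1280.9 mm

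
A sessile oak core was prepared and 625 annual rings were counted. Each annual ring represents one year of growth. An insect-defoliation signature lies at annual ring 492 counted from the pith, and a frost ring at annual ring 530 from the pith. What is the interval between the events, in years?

Separation: 530 − 492 = 38 annual rings.
That is 38 years at one annual ring per year.

38 years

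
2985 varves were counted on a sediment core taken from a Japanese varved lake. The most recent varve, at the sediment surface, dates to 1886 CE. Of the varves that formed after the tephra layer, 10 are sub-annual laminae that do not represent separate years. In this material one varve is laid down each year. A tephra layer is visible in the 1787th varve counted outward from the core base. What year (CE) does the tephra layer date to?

698 CE

The tephra layer sits at varve 1787 from the core base, so 2985 − 1787 = 1198 varves formed after it.
1198 − 10 false = 1188 true varves after the tephra layer.
Counting back 1188 years from 1886 CE places the tephra layer in 1886 − 1188 = 698 CE.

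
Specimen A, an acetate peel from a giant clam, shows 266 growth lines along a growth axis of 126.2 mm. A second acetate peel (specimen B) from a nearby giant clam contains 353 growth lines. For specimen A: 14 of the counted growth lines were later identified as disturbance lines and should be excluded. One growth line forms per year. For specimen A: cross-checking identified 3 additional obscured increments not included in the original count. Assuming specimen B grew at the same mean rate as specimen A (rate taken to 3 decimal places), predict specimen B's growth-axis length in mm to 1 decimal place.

Specimen A: after corrections the count is 266 − 14 + 3 = 255 growth lines.
A: Extension rate ≈ 126.2 / 255 = 0.495 mm/yr.
B's length ≈ 0.495 × 353 = 174.7 mm.

174.7 mm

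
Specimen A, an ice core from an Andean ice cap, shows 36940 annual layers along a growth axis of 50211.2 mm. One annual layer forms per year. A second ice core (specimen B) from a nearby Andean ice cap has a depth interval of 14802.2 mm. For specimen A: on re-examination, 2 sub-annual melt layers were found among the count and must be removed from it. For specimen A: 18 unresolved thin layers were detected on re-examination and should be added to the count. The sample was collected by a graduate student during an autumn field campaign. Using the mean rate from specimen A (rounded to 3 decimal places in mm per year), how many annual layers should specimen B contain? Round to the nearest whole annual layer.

10892 annual layers

Specimen A: adjusted count: 36940 − 2 + 18 = 36956 annual layers.
A: Mean rate = 50211.2 mm / 36956 years ≈ 1.359 mm/year.
B spans 14802.2 / 1.359 = 10891.98 years ≈ 10892 annual layers.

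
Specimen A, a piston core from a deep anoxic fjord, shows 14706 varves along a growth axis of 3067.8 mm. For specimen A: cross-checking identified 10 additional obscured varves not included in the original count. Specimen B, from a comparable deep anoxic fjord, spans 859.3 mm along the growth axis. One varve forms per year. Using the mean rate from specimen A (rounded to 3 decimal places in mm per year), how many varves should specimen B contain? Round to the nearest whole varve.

4131 varves

Specimen A: adjusted count: 14706 + 10 = 14716 varves.
A: 3067.8 mm over 14716 years gives 3067.8 / 14716 ≈ 0.208 mm/yr.
B spans 859.3 / 0.208 = 4131.25 years ≈ 4131 varves.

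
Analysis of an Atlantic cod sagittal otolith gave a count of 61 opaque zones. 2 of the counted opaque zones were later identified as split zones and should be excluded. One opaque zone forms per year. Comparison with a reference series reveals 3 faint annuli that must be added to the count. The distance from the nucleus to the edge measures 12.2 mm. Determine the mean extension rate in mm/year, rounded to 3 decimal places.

0.197 mm/year

Correcting the raw count gives 61 − 2 + 3 = 62 true opaque zones.
Mean rate = 12.2 mm / 62 years ≈ 0.197 mm/year.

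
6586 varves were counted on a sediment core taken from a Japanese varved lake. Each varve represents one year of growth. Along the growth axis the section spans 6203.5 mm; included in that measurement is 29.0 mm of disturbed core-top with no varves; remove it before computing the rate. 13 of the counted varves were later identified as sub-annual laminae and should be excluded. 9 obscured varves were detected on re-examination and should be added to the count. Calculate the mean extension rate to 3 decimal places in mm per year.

0.938 mm per year

After corrections the count is 6586 − 13 + 9 = 6582 varves.
The growth record spans 6203.5 − 29.0 = 6174.5 mm.
Extension rate ≈ 6174.5 / 6582 = 0.938 mm per year.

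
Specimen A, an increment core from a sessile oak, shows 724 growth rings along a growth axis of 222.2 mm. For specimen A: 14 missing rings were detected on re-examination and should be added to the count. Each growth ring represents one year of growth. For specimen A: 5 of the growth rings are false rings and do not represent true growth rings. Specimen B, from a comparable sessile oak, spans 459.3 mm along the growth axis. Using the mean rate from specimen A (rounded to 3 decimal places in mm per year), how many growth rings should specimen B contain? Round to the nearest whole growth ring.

Specimen A: true growth ring count = 724 − 5 + 14 = 733.
A: Extension rate ≈ 222.2 / 733 = 0.303 mm/year.
For B, 459.3 / 0.303 = 1515.84 years ≈ 1516 growth rings.

1516 growth rings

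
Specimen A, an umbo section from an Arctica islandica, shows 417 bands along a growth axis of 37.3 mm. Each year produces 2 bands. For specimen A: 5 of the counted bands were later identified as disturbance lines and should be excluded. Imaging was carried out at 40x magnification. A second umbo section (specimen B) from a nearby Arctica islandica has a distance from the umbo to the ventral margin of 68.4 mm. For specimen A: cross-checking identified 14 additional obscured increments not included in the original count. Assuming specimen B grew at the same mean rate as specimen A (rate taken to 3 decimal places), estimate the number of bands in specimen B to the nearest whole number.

Specimen A: correcting the raw count gives 417 − 5 + 14 = 426 true bands.
Specimen A: dividing by 2 bands per year: 426 / 2 = 213 years.
A: Mean rate = 37.3 mm / 213 years ≈ 0.175 mm/year.
B spans 68.4 / 0.175 = 390.86 years; at 2 bands per year that is 390.86 × 2 ≈ 782 bands.

782 bands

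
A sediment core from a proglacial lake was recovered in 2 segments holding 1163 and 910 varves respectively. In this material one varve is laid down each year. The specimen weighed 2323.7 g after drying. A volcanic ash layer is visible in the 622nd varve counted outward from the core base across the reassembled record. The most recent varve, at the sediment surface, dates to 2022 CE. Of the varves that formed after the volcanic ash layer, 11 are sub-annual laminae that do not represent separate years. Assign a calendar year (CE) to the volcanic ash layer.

582 CE

Total varves = 1163 + 910 = 2073.
Between varve 622 and the sediment surface there are 2073 − 622 = 1451 varves.
1451 − 11 false = 1440 true varves after the volcanic ash layer.
2022 − 1440 = 582 CE.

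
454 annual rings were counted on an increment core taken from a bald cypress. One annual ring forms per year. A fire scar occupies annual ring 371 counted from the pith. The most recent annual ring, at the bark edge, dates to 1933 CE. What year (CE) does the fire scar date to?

Between annual ring 371 and the bark edge there are 454 − 371 = 83 annual rings.
The annual ring at the bark edge is 1933 CE, so the fire scar dates to 1933 − 83 = 1850 CE.

1850 CE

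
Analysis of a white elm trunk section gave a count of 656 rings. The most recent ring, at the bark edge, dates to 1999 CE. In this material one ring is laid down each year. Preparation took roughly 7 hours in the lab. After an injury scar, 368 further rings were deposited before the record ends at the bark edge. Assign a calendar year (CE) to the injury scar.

1631 CE

368 rings formed after the injury scar.
1999 − 368 = 1631 CE.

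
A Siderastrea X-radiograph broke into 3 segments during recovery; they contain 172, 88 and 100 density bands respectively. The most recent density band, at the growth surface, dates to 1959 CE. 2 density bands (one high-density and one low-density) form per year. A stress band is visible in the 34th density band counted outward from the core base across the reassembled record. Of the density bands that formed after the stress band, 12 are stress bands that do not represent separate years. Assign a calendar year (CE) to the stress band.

Total density bands = 172 + 88 + 100 = 360.
360 − 34 = 326 density bands lie beyond the stress band toward the growth surface.
326 − 12 false = 314 true density bands after the stress band.
With 2 density bands per year, 314 / 2 = 157 years.
The density band at the growth surface is 1959 CE, so the stress band dates to 1959 − 157 = 1802 CE.

1802 CE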